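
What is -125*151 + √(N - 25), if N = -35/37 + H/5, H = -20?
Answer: -18875 + 2*I*√10249/37 ≈ -18875.0 + 5.4723*I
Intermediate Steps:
N = -183/37 (N = -35/37 - 20/5 = -35*1/37 - 20*⅕ = -35/37 - 4 = -183/37 ≈ -4.9459)
-125*151 + √(N - 25) = -125*151 + √(-183/37 - 25) = -18875 + √(-1108/37) = -18875 + 2*I*√10249/37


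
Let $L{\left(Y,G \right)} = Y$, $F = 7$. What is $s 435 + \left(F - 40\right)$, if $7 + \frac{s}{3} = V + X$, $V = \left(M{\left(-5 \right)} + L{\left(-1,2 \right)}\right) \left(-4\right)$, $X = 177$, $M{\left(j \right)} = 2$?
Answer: $216597$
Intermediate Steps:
$V = -4$ ($V = \left(2 - 1\right) \left(-4\right) = 1 \left(-4\right) = -4$)
$s = 498$ ($s = -21 + 3 \left(-4 + 177\right) = -21 + 3 \cdot 173 = -21 + 519 = 498$)
$s 435 + \left(F - 40\right) = 498 \cdot 435 + \left(7 - 40\right) = 216630 + \left(7 - 40\right) = 216630 - 33 = 216597$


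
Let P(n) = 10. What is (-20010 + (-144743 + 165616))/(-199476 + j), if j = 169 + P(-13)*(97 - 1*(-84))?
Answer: -863/197497 ≈ -0.0043697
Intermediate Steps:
j = 1979 (j = 169 + 10*(97 - 1*(-84)) = 169 + 10*(97 + 84) = 169 + 10*181 = 169 + 1810 = 1979)
(-20010 + (-144743 + 165616))/(-199476 + j) = (-20010 + (-144743 + 165616))/(-199476 + 1979) = (-20010 + 20873)/(-197497) = 863*(-1/197497) = -863/197497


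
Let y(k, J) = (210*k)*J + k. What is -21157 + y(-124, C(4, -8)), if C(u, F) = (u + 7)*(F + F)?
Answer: 4561759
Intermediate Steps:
C(u, F) = 2*F*(7 + u) (C(u, F) = (7 + u)*(2*F) = 2*F*(7 + u))
y(k, J) = k + 210*J*k (y(k, J) = 210*J*k + k = k + 210*J*k)
-21157 + y(-124, C(4, -8)) = -21157 - 124*(1 + 210*(2*(-8)*(7 + 4))) = -21157 - 124*(1 + 210*(2*(-8)*11)) = -21157 - 124*(1 + 210*(-176)) = -21157 - 124*(1 - 36960) = -21157 - 124*(-36959) = -21157 + 4582916 = 4561759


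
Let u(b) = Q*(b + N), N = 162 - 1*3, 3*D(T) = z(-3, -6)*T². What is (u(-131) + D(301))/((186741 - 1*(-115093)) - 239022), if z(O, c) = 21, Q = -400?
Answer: 623007/62812 ≈ 9.9186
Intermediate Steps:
D(T) = 7*T² (D(T) = (21*T²)/3 = 7*T²)
N = 159 (N = 162 - 3 = 159)
u(b) = -63600 - 400*b (u(b) = -400*(b + 159) = -400*(159 + b) = -63600 - 400*b)
(u(-131) + D(301))/((186741 - 1*(-115093)) - 239022) = ((-63600 - 400*(-131)) + 7*301²)/((186741 - 1*(-115093)) - 239022) = ((-63600 + 52400) + 7*90601)/((186741 + 115093) - 239022) = (-11200 + 634207)/(301834 - 239022) = 623007/62812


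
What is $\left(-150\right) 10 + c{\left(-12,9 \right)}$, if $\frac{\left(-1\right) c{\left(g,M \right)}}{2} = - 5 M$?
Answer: $-1410$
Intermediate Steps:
$c{\left(g,M \right)} = 10 M$ ($c{\left(g,M \right)} = - 2 \left(- 5 M\right) = 10 M$)
$\left(-150\right) 10 + c{\left(-12,9 \right)} = \left(-150\right) 10 + 10 \cdot 9 = -1500 + 90 = -1410$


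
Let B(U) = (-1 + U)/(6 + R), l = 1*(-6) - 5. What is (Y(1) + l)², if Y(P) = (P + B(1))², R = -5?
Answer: 100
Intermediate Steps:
l = -11 (l = -6 - 5 = -11)
B(U) = -1 + U (B(U) = (-1 + U)/(6 - 5) = (-1 + U)/1 = (-1 + U)*1 = -1 + U)
Y(P) = P² (Y(P) = (P + (-1 + 1))² = (P + 0)² = P²)
(Y(1) + l)² = (1² - 11)² = (1 - 11)² = (-10)² = 100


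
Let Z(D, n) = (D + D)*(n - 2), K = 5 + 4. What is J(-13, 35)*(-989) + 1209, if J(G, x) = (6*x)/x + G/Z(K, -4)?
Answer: -523157/108 ≈ -4844.0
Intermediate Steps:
K = 9
Z(D, n) = 2*D*(-2 + n) (Z(D, n) = (2*D)*(-2 + n) = 2*D*(-2 + n))
J(G, x) = 6 - G/108 (J(G, x) = (6*x)/x + G/((2*9*(-2 - 4))) = 6 + G/((2*9*(-6))) = 6 + G/(-108) = 6 + G*(-1/108) = 6 - G/108)
J(-13, 35)*(-989) + 1209 = (6 - 1/108*(-13))*(-989) + 1209 = (6 + 13/108)*(-989) + 1209 = (661/108)*(-989) + 1209 = -653729/108 + 1209 = -523157/108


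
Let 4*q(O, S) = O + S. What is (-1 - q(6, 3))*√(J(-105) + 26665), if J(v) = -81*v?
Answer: -13*√35170/4 ≈ -609.49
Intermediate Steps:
q(O, S) = O/4 + S/4 (q(O, S) = (O + S)/4 = O/4 + S/4)
(-1 - q(6, 3))*√(J(-105) + 26665) = (-1 - ((¼)*6 + (¼)*3))*√(-81*(-105) + 26665) = (-1 - (3/2 + ¾))*√(8505 + 26665) = (-1 - 1*9/4)*√35170 = (-1 - 9/4)*√35170 = -13*√35170/4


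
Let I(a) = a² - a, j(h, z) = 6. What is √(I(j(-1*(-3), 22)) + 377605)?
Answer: √377635 ≈ 614.52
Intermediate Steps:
√(I(j(-1*(-3), 22)) + 377605) = √(6*(-1 + 6) + 377605) = √(6*5 + 377605) = √(30 + 377605) = √377635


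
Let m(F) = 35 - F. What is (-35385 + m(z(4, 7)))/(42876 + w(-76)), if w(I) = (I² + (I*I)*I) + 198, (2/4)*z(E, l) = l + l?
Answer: 17689/195063 ≈ 0.090683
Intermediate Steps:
z(E, l) = 4*l (z(E, l) = 2*(l + l) = 2*(2*l) = 4*l)
w(I) = 198 + I² + I³ (w(I) = (I² + I²*I) + 198 = (I² + I³) + 198 = 198 + I² + I³)
(-35385 + m(z(4, 7)))/(42876 + w(-76)) = (-35385 + (35 - 4*7))/(42876 + (198 + (-76)² + (-76)³)) = (-35385 + (35 - 1*28))/(42876 + (198 + 5776 - 438976)) = (-35385 + (35 - 28))/(42876 - 433002) = (-35385 + 7)/(-390126) = -35378*(-1/390126) = 17689/195063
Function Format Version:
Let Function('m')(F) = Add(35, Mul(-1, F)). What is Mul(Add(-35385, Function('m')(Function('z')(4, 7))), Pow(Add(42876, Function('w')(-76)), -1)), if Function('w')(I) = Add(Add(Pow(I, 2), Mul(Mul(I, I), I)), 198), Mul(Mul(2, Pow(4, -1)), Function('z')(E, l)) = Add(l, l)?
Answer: Rational(17689, 195063) ≈ 0.090683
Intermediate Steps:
Function('z')(E, l) = Mul(4, l) (Function('z')(E, l) = Mul(2, Add(l, l)) = Mul(2, Mul(2, l)) = Mul(4, l))
Function('w')(I) = Add(198, Pow(I, 2), Pow(I, 3)) (Function('w')(I) = Add(Add(Pow(I, 2), Mul(Pow(I, 2), I)), 198) = Add(Add(Pow(I, 2), Pow(I, 3)), 198) = Add(198, Pow(I, 2), Pow(I, 3)))
Mul(Add(-35385, Function('m')(Function('z')(4, 7))), Pow(Add(42876, Function('w')(-76)), -1)) = Mul(Add(-35385, Add(35, Mul(-1, Mul(4, 7)))), Pow(Add(42876, Add(198, Pow(-76, 2), Pow(-76, 3))), -1)) = Mul(Add(-35385, Add(35, Mul(-1, 28))), Pow(Add(42876, Add(198, 5776, -438976)), -1)) = Mul(Add(-35385, Add(35, -28)), Pow(Add(42876, -433002), -1)) = Mul(Add(-35385, 7), Pow(-390126, -1)) = Mul(-35378, Rational(-1, 390126)) = Rational(17689, 195063)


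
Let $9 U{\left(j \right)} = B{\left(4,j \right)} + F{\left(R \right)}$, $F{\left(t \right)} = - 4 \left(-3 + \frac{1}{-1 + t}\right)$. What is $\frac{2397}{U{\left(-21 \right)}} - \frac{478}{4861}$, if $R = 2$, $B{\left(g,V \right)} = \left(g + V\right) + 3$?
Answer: $- \frac{34956407}{9722} \approx -3595.6$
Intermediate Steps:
$B{\left(g,V \right)} = 3 + V + g$ ($B{\left(g,V \right)} = \left(V + g\right) + 3 = 3 + V + g$)
$F{\left(t \right)} = 12 - \frac{4}{-1 + t}$
$U{\left(j \right)} = \frac{5}{3} + \frac{j}{9}$ ($U{\left(j \right)} = \frac{\left(3 + j + 4\right) + \frac{4 \left(-4 + 3 \cdot 2\right)}{-1 + 2}}{9} = \frac{\left(7 + j\right) + \frac{4 \left(-4 + 6\right)}{1}}{9} = \frac{\left(7 + j\right) + 4 \cdot 1 \cdot 2}{9} = \frac{\left(7 + j\right) + 8}{9} = \frac{15 + j}{9} = \frac{5}{3} + \frac{j}{9}$)
$\frac{2397}{U{\left(-21 \right)}} - \frac{478}{4861} = \frac{2397}{\frac{5}{3} + \frac{1}{9} \left(-21\right)} - \frac{478}{4861} = \frac{2397}{\frac{5}{3} - \frac{7}{3}} - \frac{478}{4861} = \frac{2397}{- \frac{2}{3}} - \frac{478}{4861} = 2397 \left(- \frac{3}{2}\right) - \frac{478}{4861} = - \frac{7191}{2} - \frac{478}{4861} = - \frac{34956407}{9722}$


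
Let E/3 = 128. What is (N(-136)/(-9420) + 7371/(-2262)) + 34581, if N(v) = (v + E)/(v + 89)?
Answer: 221979767261/6419730 ≈ 34578.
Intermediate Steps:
E = 384 (E = 3*128 = 384)
N(v) = (384 + v)/(89 + v) (N(v) = (v + 384)/(v + 89) = (384 + v)/(89 + v))
(N(-136)/(-9420) + 7371/(-2262)) + 34581 = (((384 - 136)/(89 - 136))/(-9420) + 7371/(-2262)) + 34581 = ((248/(-47))*(-1/9420) + 7371*(-1/2262)) + 34581 = (-1/47*248*(-1/9420) - 189/58) + 34581 = (-248/47*(-1/9420) - 189/58) + 34581 = (62/110685 - 189/58) + 34581 = -20915869/6419730 + 34581 = 221979767261/6419730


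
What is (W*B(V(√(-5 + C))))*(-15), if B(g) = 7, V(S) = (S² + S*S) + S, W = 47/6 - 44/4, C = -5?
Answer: 665/2 ≈ 332.50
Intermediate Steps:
W = -19/6 (W = 47*(⅙) - 44*¼ = 47/6 - 11 = -19/6 ≈ -3.1667)
V(S) = S + 2*S² (V(S) = (S² + S²) + S = 2*S² + S = S + 2*S²)
(W*B(V(√(-5 + C))))*(-15) = -19/6*7*(-15) = -133/6*(-15) = 665/2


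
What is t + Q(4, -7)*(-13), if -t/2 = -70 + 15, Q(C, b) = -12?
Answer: 266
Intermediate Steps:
t = 110 (t = -2*(-70 + 15) = -2*(-55) = 110)
t + Q(4, -7)*(-13) = 110 - 12*(-13) = 110 + 156 = 266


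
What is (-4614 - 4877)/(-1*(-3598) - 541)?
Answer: -9491/3057 ≈ -3.1047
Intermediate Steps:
(-4614 - 4877)/(-1*(-3598) - 541) = -9491/(3598 - 541) = -9491/3057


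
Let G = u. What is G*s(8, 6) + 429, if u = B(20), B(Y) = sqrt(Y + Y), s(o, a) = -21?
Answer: 429 - 42*sqrt(10) ≈ 296.18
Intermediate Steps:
B(Y) = sqrt(2)*sqrt(Y) (B(Y) = sqrt(2*Y) = sqrt(2)*sqrt(Y))
u = 2*sqrt(10) (u = sqrt(2)*sqrt(20) = sqrt(2)*(2*sqrt(5)) = 2*sqrt(10) ≈ 6.3246)
G = 2*sqrt(10) ≈ 6.3246
G*s(8, 6) + 429 = (2*sqrt(10))*(-21) + 429 = -42*sqrt(10) + 429 = 429 - 42*sqrt(10)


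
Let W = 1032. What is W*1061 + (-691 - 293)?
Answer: 1093968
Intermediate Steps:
W*1061 + (-691 - 293) = 1032*1061 + (-691 - 293) = 1094952 - 984 = 1093968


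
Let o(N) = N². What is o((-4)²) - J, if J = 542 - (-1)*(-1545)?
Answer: 1259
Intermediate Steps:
J = -1003 (J = 542 - 1*1545 = 542 - 1545 = -1003)
o((-4)²) - J = ((-4)²)² - 1*(-1003) = 16² + 1003 = 256 + 1003 = 1259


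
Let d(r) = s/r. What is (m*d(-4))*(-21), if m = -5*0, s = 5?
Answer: 0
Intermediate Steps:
d(r) = 5/r
m = 0
(m*d(-4))*(-21) = (0*(5/(-4)))*(-21) = (0*(5*(-¼)))*(-21) = (0*(-5/4))*(-21) = 0*(-21) = 0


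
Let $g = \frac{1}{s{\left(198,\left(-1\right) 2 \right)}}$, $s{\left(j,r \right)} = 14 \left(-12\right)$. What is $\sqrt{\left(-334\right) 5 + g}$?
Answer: $\frac{i \sqrt{11783562}}{84} \approx 40.866 i$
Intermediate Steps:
$s{\left(j,r \right)} = -168$
$g = - \frac{1}{168}$ ($g = \frac{1}{-168} = - \frac{1}{168} \approx -0.0059524$)
$\sqrt{\left(-334\right) 5 + g} = \sqrt{\left(-334\right) 5 - \frac{1}{168}} = \sqrt{-1670 - \frac{1}{168}} = \sqrt{- \frac{280561}{168}} = \frac{i \sqrt{11783562}}{84}$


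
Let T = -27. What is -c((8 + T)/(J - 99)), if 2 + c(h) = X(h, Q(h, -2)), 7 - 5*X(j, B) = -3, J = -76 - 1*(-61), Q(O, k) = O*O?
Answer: 0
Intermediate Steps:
Q(O, k) = O²
J = -15 (J = -76 + 61 = -15)
X(j, B) = 2 (X(j, B) = 7/5 - ⅕*(-3) = 7/5 + ⅗ = 2)
c(h) = 0 (c(h) = -2 + 2 = 0)
-c((8 + T)/(J - 99)) = -1*0 = 0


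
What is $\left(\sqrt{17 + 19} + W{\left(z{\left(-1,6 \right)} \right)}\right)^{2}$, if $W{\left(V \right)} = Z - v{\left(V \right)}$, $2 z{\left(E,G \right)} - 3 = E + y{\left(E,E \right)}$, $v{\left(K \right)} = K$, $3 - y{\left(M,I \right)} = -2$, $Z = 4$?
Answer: $\frac{169}{4} \approx 42.25$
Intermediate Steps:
$y{\left(M,I \right)} = 5$ ($y{\left(M,I \right)} = 3 - -2 = 3 + 2 = 5$)
$z{\left(E,G \right)} = 4 + \frac{E}{2}$ ($z{\left(E,G \right)} = \frac{3}{2} + \frac{E + 5}{2} = \frac{3}{2} + \frac{5 + E}{2} = \frac{3}{2} + \left(\frac{5}{2} + \frac{E}{2}\right) = 4 + \frac{E}{2}$)
$W{\left(V \right)} = 4 - V$
$\left(\sqrt{17 + 19} + W{\left(z{\left(-1,6 \right)} \right)}\right)^{2} = \left(\sqrt{17 + 19} + \left(4 - \left(4 + \frac{1}{2} \left(-1\right)\right)\right)\right)^{2} = \left(\sqrt{36} + \left(4 - \left(4 - \frac{1}{2}\right)\right)\right)^{2} = \left(6 + \left(4 - \frac{7}{2}\right)\right)^{2} = \left(6 + \frac{1}{2}\right)^{2} = \left(\frac{13}{2}\right)^{2} = \frac{169}{4}$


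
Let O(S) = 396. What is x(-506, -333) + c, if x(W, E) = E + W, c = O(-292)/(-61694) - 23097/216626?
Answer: -5607173369365/6682262222 ≈ -839.11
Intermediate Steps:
c = -755365107/6682262222 (c = 396/(-61694) - 23097/216626 = 396*(-1/61694) - 23097*1/216626 = -198/30847 - 23097/216626 = -755365107/6682262222 ≈ -0.11304)
x(-506, -333) + c = (-333 - 506) - 755365107/6682262222 = -839 - 755365107/6682262222 = -5607173369365/6682262222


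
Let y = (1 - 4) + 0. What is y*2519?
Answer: -7557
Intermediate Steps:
y = -3 (y = -3 + 0 = -3)
y*2519 = -3*2519 = -7557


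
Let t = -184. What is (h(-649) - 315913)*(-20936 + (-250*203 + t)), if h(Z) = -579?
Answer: 22746280040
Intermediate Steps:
(h(-649) - 315913)*(-20936 + (-250*203 + t)) = (-579 - 315913)*(-20936 + (-250*203 - 184)) = -316492*(-20936 + (-50750 - 184)) = -316492*(-20936 - 50934) = -316492*(-71870) = 22746280040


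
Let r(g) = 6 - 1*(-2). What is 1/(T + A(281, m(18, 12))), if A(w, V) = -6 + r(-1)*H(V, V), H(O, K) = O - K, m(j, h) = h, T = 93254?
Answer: 1/93248 ≈ 1.0724e-5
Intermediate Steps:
r(g) = 8 (r(g) = 6 + 2 = 8)
A(w, V) = -6 (A(w, V) = -6 + 8*(V - V) = -6 + 8*0 = -6 + 0 = -6)
1/(T + A(281, m(18, 12))) = 1/(93254 - 6) = 1/93248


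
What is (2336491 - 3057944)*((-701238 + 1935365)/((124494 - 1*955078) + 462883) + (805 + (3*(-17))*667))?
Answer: 8811336165660767/367701 ≈ 2.3963e+10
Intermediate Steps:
(2336491 - 3057944)*((-701238 + 1935365)/((124494 - 1*955078) + 462883) + (805 + (3*(-17))*667)) = -721453*(1234127/((124494 - 955078) + 462883) + (805 - 51*667)) = -721453*(1234127/(-830584 + 462883) + (805 - 34017)) = -721453*(1234127/(-367701) - 33212) = -721453*(1234127*(-1/367701) - 33212) = -721453*(-1234127/367701 - 33212) = -721453*(-12213319739/367701) = 8811336165660767/367701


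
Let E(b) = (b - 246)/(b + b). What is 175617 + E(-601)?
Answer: 211092481/1202 ≈ 1.7562e+5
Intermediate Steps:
E(b) = (-246 + b)/(2*b) (E(b) = (-246 + b)/((2*b)) = (-246 + b)*(1/(2*b)) = (-246 + b)/(2*b))
175617 + E(-601) = 175617 + (½)*(-246 - 601)/(-601) = 175617 + (½)*(-1/601)*(-847) = 175617 + 847/1202 = 211092481/1202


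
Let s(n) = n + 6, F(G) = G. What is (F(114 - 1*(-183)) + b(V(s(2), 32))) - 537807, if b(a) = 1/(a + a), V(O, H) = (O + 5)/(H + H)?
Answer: -6987598/13 ≈ -5.3751e+5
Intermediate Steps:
s(n) = 6 + n
V(O, H) = (5 + O)/(2*H) (V(O, H) = (5 + O)/((2*H)) = (5 + O)*(1/(2*H)) = (5 + O)/(2*H))
b(a) = 1/(2*a)
(F(114 - 1*(-183)) + b(V(s(2), 32))) - 537807 = ((114 - 1*(-183)) + 1/(2*(((1/2)*(5 + (6 + 2))/32)))) - 537807 = ((114 + 183) + 1/(2*(((1/2)*(1/32)*(5 + 8))))) - 537807 = (297 + 1/(2*(((1/2)*(1/32)*13)))) - 537807 = (297 + 1/(2*(13/64))) - 537807 = (297 + (1/2)*(64/13)) - 537807 = (297 + 32/13) - 537807 = 3893/13 - 537807 = -6987598/13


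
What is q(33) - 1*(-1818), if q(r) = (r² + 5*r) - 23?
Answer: 3049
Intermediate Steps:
q(r) = -23 + r² + 5*r
q(33) - 1*(-1818) = (-23 + 33² + 5*33) - 1*(-1818) = (-23 + 1089 + 165) + 1818 = 1231 + 1818 = 3049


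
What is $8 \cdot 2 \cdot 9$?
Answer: $144$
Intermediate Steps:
$8 \cdot 2 \cdot 9 = 16 \cdot 9 = 144$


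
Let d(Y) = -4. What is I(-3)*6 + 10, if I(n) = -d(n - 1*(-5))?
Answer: 34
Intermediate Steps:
I(n) = 4 (I(n) = -1*(-4) = 4)
I(-3)*6 + 10 = 4*6 + 10 = 24 + 10 = 34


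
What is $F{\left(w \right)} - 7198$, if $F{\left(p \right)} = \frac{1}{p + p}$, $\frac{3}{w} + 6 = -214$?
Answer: $- \frac{21704}{3} \approx -7234.7$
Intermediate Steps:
$w = - \frac{3}{220}$ ($w = \frac{3}{-6 - 214} = \frac{3}{-220} = 3 \left(- \frac{1}{220}\right) = - \frac{3}{220} \approx -0.013636$)
$F{\left(p \right)} = \frac{1}{2 p}$
$F{\left(w \right)} - 7198 = \frac{1}{2 \left(- \frac{3}{220}\right)} - 7198 = \frac{1}{2} \left(- \frac{220}{3}\right) - 7198 = - \frac{110}{3} - 7198 = - \frac{21704}{3}$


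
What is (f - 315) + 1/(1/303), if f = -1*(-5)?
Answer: -7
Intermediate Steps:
f = 5
(f - 315) + 1/(1/303) = (5 - 315) + 1/(1/303) = -310 + 1/(1/303) = -310 + 303 = -7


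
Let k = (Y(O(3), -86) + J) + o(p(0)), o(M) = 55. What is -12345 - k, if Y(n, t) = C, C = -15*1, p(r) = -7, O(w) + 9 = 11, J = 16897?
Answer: -29282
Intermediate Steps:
O(w) = 2 (O(w) = -9 + 11 = 2)
C = -15
Y(n, t) = -15
k = 16937 (k = (-15 + 16897) + 55 = 16882 + 55 = 16937)
-12345 - k = -12345 - 1*16937 = -12345 - 16937 = -29282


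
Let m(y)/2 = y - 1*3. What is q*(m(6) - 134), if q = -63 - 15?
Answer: 9984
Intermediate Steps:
m(y) = -6 + 2*y (m(y) = 2*(y - 1*3) = 2*(y - 3) = 2*(-3 + y) = -6 + 2*y)
q = -78
q*(m(6) - 134) = -78*((-6 + 2*6) - 134) = -78*((-6 + 12) - 134) = -78*(6 - 134) = -78*(-128) = 9984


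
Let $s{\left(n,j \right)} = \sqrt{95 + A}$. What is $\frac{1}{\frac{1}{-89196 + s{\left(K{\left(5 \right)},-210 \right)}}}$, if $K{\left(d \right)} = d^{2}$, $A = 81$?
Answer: $-89196 + 4 \sqrt{11} \approx -89183.0$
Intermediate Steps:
$s{\left(n,j \right)} = 4 \sqrt{11}$ ($s{\left(n,j \right)} = \sqrt{95 + 81} = \sqrt{176} = 4 \sqrt{11}$)
$\frac{1}{\frac{1}{-89196 + s{\left(K{\left(5 \right)},-210 \right)}}} = \frac{1}{\frac{1}{-89196 + 4 \sqrt{11}}} = -89196 + 4 \sqrt{11}$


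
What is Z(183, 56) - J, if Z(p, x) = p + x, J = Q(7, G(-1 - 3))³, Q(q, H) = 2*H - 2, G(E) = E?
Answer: 1239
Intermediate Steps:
Q(q, H) = -2 + 2*H
J = -1000 (J = (-2 + 2*(-1 - 3))³ = (-2 + 2*(-4))³ = (-2 - 8)³ = (-10)³ = -1000)
Z(183, 56) - J = (183 + 56) - 1*(-1000) = 239 + 1000 = 1239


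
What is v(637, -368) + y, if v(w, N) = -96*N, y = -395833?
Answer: -360505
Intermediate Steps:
v(637, -368) + y = -96*(-368) - 395833 = 35328 - 395833 = -360505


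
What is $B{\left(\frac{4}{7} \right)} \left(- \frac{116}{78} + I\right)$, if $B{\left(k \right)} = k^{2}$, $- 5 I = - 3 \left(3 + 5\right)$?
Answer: $\frac{10336}{9555} \approx 1.0817$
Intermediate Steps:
$I = \frac{24}{5}$ ($I = - \frac{\left(-3\right) \left(3 + 5\right)}{5} = - \frac{\left(-3\right) 8}{5} = \left(- \frac{1}{5}\right) \left(-24\right) = \frac{24}{5} \approx 4.8$)
$B{\left(\frac{4}{7} \right)} \left(- \frac{116}{78} + I\right) = \left(\frac{4}{7}\right)^{2} \left(- \frac{116}{78} + \frac{24}{5}\right) = \left(4 \cdot \frac{1}{7}\right)^{2} \left(\left(-116\right) \frac{1}{78} + \frac{24}{5}\right) = \left(\frac{4}{7}\right)^{2} \left(- \frac{58}{39} + \frac{24}{5}\right) = \frac{16}{49} \cdot \frac{646}{195} = \frac{10336}{9555}$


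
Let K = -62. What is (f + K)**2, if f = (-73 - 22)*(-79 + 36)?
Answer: 16184529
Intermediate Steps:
f = 4085 (f = -95*(-43) = 4085)
(f + K)**2 = (4085 - 62)**2 = 4023**2 = 16184529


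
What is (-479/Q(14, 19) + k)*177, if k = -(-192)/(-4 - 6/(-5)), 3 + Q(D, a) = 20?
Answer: -2037801/119 ≈ -17124.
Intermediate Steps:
Q(D, a) = 17 (Q(D, a) = -3 + 20 = 17)
k = -480/7 (k = -(-192)/(-4 - 6*(-1)/5) = -(-192)/(-4 - 1*(-6/5)) = -(-192)/(-4 + 6/5) = -(-192)/(-14/5) = -(-192)*(-5)/14 = -32*15/7 = -480/7 ≈ -68.571)
(-479/Q(14, 19) + k)*177 = (-479/17 - 480/7)*177 = -11513/119*177 = -2037801/119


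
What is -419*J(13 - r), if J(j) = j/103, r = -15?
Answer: -11732/103 ≈ -113.90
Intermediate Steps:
J(j) = j/103 (J(j) = j*(1/103) = j/103)
-419*J(13 - r) = -419*(13 - 1*(-15))/103 = -419*(13 + 15)/103 = -419*28/103 = -11732/103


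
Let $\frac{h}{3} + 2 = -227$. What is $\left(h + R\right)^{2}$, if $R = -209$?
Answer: $802816$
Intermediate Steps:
$h = -687$ ($h = -6 + 3 \left(-227\right) = -6 - 681 = -687$)
$\left(h + R\right)^{2} = \left(-687 - 209\right)^{2} = \left(-896\right)^{2} = 802816$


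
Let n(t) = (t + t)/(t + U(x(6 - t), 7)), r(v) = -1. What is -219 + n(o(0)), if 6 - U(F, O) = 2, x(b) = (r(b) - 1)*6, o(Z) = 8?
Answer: -653/3 ≈ -217.67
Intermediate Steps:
x(b) = -12 (x(b) = (-1 - 1)*6 = -2*6 = -12)
U(F, O) = 4 (U(F, O) = 6 - 1*2 = 6 - 2 = 4)
n(t) = 2*t/(4 + t) (n(t) = (t + t)/(t + 4) = (2*t)/(4 + t) = 2*t/(4 + t))
-219 + n(o(0)) = -219 + 2*8/(4 + 8) = -219 + 2*8/12 = -219 + 2*8*(1/12) = -219 + 4/3 = -653/3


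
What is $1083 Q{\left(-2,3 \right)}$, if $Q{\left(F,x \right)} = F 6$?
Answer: $-12996$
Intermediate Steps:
$Q{\left(F,x \right)} = 6 F$
$1083 Q{\left(-2,3 \right)} = 1083 \cdot 6 \left(-2\right) = 1083 \left(-12\right) = -12996$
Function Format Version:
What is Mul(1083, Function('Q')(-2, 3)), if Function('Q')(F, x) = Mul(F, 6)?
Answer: -12996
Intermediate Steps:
Function('Q')(F, x) = Mul(6, F)
Mul(1083, Function('Q')(-2, 3)) = Mul(1083, Mul(6, -2)) = Mul(1083, -12) = -12996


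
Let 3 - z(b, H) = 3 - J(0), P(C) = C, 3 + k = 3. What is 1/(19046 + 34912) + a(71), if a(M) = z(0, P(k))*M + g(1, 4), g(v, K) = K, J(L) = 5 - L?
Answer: 19370923/53958 ≈ 359.00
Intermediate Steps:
k = 0 (k = -3 + 3 = 0)
z(b, H) = 5 (z(b, H) = 3 - (3 - (5 - 1*0)) = 3 - (3 - (5 + 0)) = 3 - (3 - 1*5) = 3 - (3 - 5) = 3 - 1*(-2) = 3 + 2 = 5)
a(M) = 4 + 5*M (a(M) = 5*M + 4 = 4 + 5*M)
1/(19046 + 34912) + a(71) = 1/(19046 + 34912) + (4 + 5*71) = 1/53958 + (4 + 355) = 1/53958 + 359 = 19370923/53958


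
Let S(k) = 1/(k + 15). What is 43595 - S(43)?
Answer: 2528509/58 ≈ 43595.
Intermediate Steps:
S(k) = 1/(15 + k)
43595 - S(43) = 43595 - 1/(15 + 43) = 43595 - 1/58 = 2528509/58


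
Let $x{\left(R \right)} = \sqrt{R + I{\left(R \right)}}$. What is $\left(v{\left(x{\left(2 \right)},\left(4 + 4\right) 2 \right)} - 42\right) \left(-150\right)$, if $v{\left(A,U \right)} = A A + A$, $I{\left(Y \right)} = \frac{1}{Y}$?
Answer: $5925 - 75 \sqrt{10} \approx 5687.8$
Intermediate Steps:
$x{\left(R \right)} = \sqrt{R + \frac{1}{R}}$
$v{\left(A,U \right)} = A + A^{2}$ ($v{\left(A,U \right)} = A^{2} + A = A + A^{2}$)
$\left(v{\left(x{\left(2 \right)},\left(4 + 4\right) 2 \right)} - 42\right) \left(-150\right) = \left(\sqrt{2 + \frac{1}{2}} \left(1 + \sqrt{2 + \frac{1}{2}}\right) - 42\right) \left(-150\right) = \left(\sqrt{\frac{5}{2}} \left(1 + \sqrt{\frac{5}{2}}\right) - 42\right) \left(-150\right) = \left(\frac{\sqrt{10}}{2} \left(1 + \frac{\sqrt{10}}{2}\right) - 42\right) \left(-150\right) = \left(\frac{\sqrt{10} \left(1 + \frac{\sqrt{10}}{2}\right)}{2} - 42\right) \left(-150\right) = \left(-42 + \frac{\sqrt{10} \left(1 + \frac{\sqrt{10}}{2}\right)}{2}\right) \left(-150\right) = 6300 - 75 \sqrt{10} \left(1 + \frac{\sqrt{10}}{2}\right)$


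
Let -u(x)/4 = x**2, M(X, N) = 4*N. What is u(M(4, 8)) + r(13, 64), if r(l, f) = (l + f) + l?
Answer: -4006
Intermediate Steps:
r(l, f) = f + 2*l (r(l, f) = (f + l) + l = f + 2*l)
u(x) = -4*x**2
u(M(4, 8)) + r(13, 64) = -4*(4*8)**2 + (64 + 2*13) = -4*32**2 + (64 + 26) = -4*1024 + 90 = -4096 + 90 = -4006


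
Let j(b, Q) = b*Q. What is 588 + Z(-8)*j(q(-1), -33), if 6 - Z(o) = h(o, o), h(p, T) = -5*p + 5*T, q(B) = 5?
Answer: -402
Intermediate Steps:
j(b, Q) = Q*b
Z(o) = 6 (Z(o) = 6 - (-5*o + 5*o) = 6 - 1*0 = 6 + 0 = 6)
588 + Z(-8)*j(q(-1), -33) = 588 + 6*(-33*5) = 588 + 6*(-165) = 588 - 990 = -402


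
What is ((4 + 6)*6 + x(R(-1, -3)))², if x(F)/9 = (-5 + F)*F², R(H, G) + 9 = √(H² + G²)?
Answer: 264972366 - 80422524*√10 ≈ 1.0654e+7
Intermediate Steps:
R(H, G) = -9 + √(G² + H²) (R(H, G) = -9 + √(H² + G²) = -9 + √(G² + H²))
x(F) = 9*F²*(-5 + F) (x(F) = 9*((-5 + F)*F²) = 9*(F²*(-5 + F)) = 9*F²*(-5 + F))
((4 + 6)*6 + x(R(-1, -3)))² = ((4 + 6)*6 + 9*(-9 + √((-3)² + (-1)²))²*(-5 + (-9 + √((-3)² + (-1)²))))² = (10*6 + 9*(-9 + √(9 + 1))²*(-5 + (-9 + √(9 + 1))))² = (60 + 9*(-9 + √10)²*(-5 + (-9 + √10)))² = (60 + 9*(-9 + √10)²*(-14 + √10))²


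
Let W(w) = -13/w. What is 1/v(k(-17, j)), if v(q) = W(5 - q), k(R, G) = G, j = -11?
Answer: -16/13 ≈ -1.2308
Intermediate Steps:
v(q) = -13/(5 - q)
1/v(k(-17, j)) = 1/(13/(-5 - 11)) = 1/(13/(-16)) = 1/(13*(-1/16)) = 1/(-13/16) = -16/13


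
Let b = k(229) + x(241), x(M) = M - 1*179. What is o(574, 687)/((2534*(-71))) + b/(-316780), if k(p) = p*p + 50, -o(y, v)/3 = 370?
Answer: -4551697321/28496578460 ≈ -0.15973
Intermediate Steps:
o(y, v) = -1110 (o(y, v) = -3*370 = -1110)
k(p) = 50 + p² (k(p) = p² + 50 = 50 + p²)
x(M) = -179 + M (x(M) = M - 179 = -179 + M)
b = 52553 (b = (50 + 229²) + (-179 + 241) = (50 + 52441) + 62 = 52491 + 62 = 52553)
o(574, 687)/((2534*(-71))) + b/(-316780) = -1110/(2534*(-71)) + 52553/(-316780) = -1110/(-179914) + 52553*(-1/316780) = -1110*(-1/179914) - 52553/316780 = 555/89957 - 52553/316780 = -4551697321/28496578460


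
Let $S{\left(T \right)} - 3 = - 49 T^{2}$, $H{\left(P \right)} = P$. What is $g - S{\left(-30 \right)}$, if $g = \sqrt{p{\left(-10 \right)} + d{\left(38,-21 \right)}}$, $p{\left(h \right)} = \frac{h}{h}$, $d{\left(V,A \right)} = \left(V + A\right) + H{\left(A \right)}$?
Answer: $44097 + i \sqrt{3} \approx 44097.0 + 1.732 i$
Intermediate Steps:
$S{\left(T \right)} = 3 - 49 T^{2}$
$d{\left(V,A \right)} = V + 2 A$ ($d{\left(V,A \right)} = \left(V + A\right) + A = \left(A + V\right) + A = V + 2 A$)
$p{\left(h \right)} = 1$
$g = i \sqrt{3}$ ($g = \sqrt{1 + \left(38 + 2 \left(-21\right)\right)} = \sqrt{1 + \left(38 - 42\right)} = \sqrt{1 - 4} = \sqrt{-3} = i \sqrt{3} \approx 1.732 i$)
$g - S{\left(-30 \right)} = i \sqrt{3} - \left(3 - 49 \left(-30\right)^{2}\right) = i \sqrt{3} - \left(3 - 44100\right) = i \sqrt{3} - -44097 = i \sqrt{3} + 44097 = 44097 + i \sqrt{3}$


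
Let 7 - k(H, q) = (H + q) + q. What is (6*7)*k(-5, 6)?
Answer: 0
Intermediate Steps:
k(H, q) = 7 - H - 2*q (k(H, q) = 7 - ((H + q) + q) = 7 - (H + 2*q) = 7 + (-H - 2*q) = 7 - H - 2*q)
(6*7)*k(-5, 6) = (6*7)*(7 - 1*(-5) - 2*6) = 42*(7 + 5 - 12) = 42*0 = 0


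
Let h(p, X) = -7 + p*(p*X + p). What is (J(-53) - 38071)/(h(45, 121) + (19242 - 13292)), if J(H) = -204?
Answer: -38275/252993 ≈ -0.15129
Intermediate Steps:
h(p, X) = -7 + p*(p + X*p) (h(p, X) = -7 + p*(X*p + p) = -7 + p*(p + X*p))
(J(-53) - 38071)/(h(45, 121) + (19242 - 13292)) = (-204 - 38071)/((-7 + 45² + 121*45²) + (19242 - 13292)) = -38275/((-7 + 2025 + 121*2025) + 5950) = -38275/((-7 + 2025 + 245025) + 5950) = -38275/(247043 + 5950) = -38275/252993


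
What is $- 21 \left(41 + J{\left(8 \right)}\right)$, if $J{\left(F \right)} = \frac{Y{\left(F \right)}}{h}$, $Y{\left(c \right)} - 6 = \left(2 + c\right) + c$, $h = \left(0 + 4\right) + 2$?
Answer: $-945$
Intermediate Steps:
$h = 6$ ($h = 4 + 2 = 6$)
$Y{\left(c \right)} = 8 + 2 c$ ($Y{\left(c \right)} = 6 + \left(\left(2 + c\right) + c\right) = 6 + \left(2 + 2 c\right) = 8 + 2 c$)
$J{\left(F \right)} = \frac{4}{3} + \frac{F}{3}$ ($J{\left(F \right)} = \frac{8 + 2 F}{6} = \left(8 + 2 F\right) \frac{1}{6} = \frac{4}{3} + \frac{F}{3}$)
$- 21 \left(41 + J{\left(8 \right)}\right) = - 21 \left(41 + \left(\frac{4}{3} + \frac{1}{3} \cdot 8\right)\right) = - 21 \left(41 + \left(\frac{4}{3} + \frac{8}{3}\right)\right) = - 21 \left(41 + 4\right) = \left(-21\right) 45 = -945$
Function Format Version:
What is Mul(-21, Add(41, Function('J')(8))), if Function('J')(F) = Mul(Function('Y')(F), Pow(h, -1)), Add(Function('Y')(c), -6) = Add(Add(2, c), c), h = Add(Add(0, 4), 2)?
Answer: -945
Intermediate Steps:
h = 6 (h = Add(4, 2) = 6)
Function('Y')(c) = Add(8, Mul(2, c)) (Function('Y')(c) = Add(6, Add(Add(2, c), c)) = Add(6, Add(2, Mul(2, c))) = Add(8, Mul(2, c)))
Function('J')(F) = Add(Rational(4, 3), Mul(Rational(1, 3), F)) (Function('J')(F) = Mul(Add(8, Mul(2, F)), Pow(6, -1)) = Mul(Add(8, Mul(2, F)), Rational(1, 6)) = Add(Rational(4, 3), Mul(Rational(1, 3), F)))
Mul(-21, Add(41, Function('J')(8))) = Mul(-21, Add(41, Add(Rational(4, 3), Mul(Rational(1, 3), 8)))) = Mul(-21, Add(41, Add(Rational(4, 3), Rational(8, 3)))) = Mul(-21, Add(41, 4)) = Mul(-21, 45) = -945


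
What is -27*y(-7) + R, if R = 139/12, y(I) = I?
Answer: 2407/12 ≈ 200.58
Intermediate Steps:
R = 139/12 (R = 139*(1/12) = 139/12 ≈ 11.583)
-27*y(-7) + R = -27*(-7) + 139/12 = 189 + 139/12 = 2407/12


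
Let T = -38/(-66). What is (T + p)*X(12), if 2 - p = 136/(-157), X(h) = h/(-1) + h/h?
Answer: -17833/471 ≈ -37.862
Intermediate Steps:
X(h) = 1 - h (X(h) = h*(-1) + 1 = -h + 1 = 1 - h)
p = 450/157 (p = 2 - 136/(-157) = 2 - 136*(-1)/157 = 2 - 1*(-136/157) = 2 + 136/157 = 450/157 ≈ 2.8662)
T = 19/33 (T = -38*(-1/66) = 19/33 ≈ 0.57576)
(T + p)*X(12) = (19/33 + 450/157)*(1 - 1*12) = 17833*(1 - 12)/5181 = (17833/5181)*(-11) = -17833/471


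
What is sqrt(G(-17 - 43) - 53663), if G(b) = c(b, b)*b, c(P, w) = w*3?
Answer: I*sqrt(42863) ≈ 207.03*I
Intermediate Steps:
c(P, w) = 3*w
G(b) = 3*b**2 (G(b) = (3*b)*b = 3*b**2)
sqrt(G(-17 - 43) - 53663) = sqrt(3*(-17 - 43)**2 - 53663) = sqrt(3*(-60)**2 - 53663) = sqrt(3*3600 - 53663) = sqrt(10800 - 53663) = sqrt(-42863) = I*sqrt(42863)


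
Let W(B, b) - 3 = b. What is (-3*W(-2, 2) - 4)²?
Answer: 361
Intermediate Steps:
W(B, b) = 3 + b
(-3*W(-2, 2) - 4)² = (-3*(3 + 2) - 4)² = (-3*5 - 4)² = (-15 - 4)² = (-19)² = 361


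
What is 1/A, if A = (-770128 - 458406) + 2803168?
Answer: 1/1574634 ≈ 6.3507e-7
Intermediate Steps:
A = 1574634 (A = -1228534 + 2803168 = 1574634)
1/A = 1/1574634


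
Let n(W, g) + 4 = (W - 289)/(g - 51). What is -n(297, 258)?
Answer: 820/207 ≈ 3.9614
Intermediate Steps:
n(W, g) = -4 + (-289 + W)/(-51 + g) (n(W, g) = -4 + (W - 289)/(g - 51) = -4 + (-289 + W)/(-51 + g))
-n(297, 258) = -(-85 + 297 - 4*258)/(-51 + 258) = -(-85 + 297 - 1032)/207 = -(-820)/207 = -1*(-820/207) = 820/207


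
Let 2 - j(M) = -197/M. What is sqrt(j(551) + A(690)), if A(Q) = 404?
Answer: sqrt(123370553)/551 ≈ 20.158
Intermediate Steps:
j(M) = 2 + 197/M (j(M) = 2 - (-197)/M = 2 + 197/M)
sqrt(j(551) + A(690)) = sqrt((2 + 197/551) + 404) = sqrt(1299/551 + 404) = sqrt(223903/551) = sqrt(123370553)/551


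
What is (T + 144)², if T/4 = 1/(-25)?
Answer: 12931216/625 ≈ 20690.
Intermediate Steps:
T = -4/25 (T = 4/(-25) = 4*(-1/25) = -4/25 ≈ -0.16000)
(T + 144)² = (-4/25 + 144)² = (3596/25)² = 12931216/625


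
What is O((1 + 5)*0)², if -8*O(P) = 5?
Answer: 25/64 ≈ 0.39063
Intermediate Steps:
O(P) = -5/8 (O(P) = -⅛*5 = -5/8)
O((1 + 5)*0)² = (-5/8)² = 25/64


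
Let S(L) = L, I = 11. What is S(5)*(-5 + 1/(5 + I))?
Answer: -395/16 ≈ -24.688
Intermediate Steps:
S(5)*(-5 + 1/(5 + I)) = 5*(-5 + 1/(5 + 11)) = 5*(-5 + 1/16) = 5*(-79/16) = -395/16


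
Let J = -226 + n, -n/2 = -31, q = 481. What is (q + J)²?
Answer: 100489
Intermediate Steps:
n = 62 (n = -2*(-31) = 62)
J = -164 (J = -226 + 62 = -164)
(q + J)² = (481 - 164)² = 317² = 100489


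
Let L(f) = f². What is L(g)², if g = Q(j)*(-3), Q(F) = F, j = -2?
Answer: 1296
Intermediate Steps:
g = 6 (g = -2*(-3) = 6)
L(g)² = (6²)² = 36² = 1296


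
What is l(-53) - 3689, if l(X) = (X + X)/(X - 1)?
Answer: -99550/27 ≈ -3687.0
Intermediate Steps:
l(X) = 2*X/(-1 + X) (l(X) = (2*X)/(-1 + X) = 2*X/(-1 + X))
l(-53) - 3689 = 2*(-53)/(-1 - 53) - 3689 = 2*(-53)/(-54) - 3689 = 2*(-53)*(-1/54) - 3689 = 53/27 - 3689 = -99550/27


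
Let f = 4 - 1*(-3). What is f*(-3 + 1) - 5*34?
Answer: -184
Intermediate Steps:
f = 7 (f = 4 + 3 = 7)
f*(-3 + 1) - 5*34 = 7*(-3 + 1) - 5*34 = 7*(-2) - 170 = -14 - 170 = -184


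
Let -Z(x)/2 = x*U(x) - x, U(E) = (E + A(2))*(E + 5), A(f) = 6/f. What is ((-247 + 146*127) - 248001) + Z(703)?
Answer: -703014588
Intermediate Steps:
U(E) = (3 + E)*(5 + E) (U(E) = (E + 6/2)*(E + 5) = (E + 6*(½))*(5 + E) = (E + 3)*(5 + E) = (3 + E)*(5 + E))
Z(x) = 2*x - 2*x*(15 + x² + 8*x) (Z(x) = -2*(x*(15 + x² + 8*x) - x) = -2*(-x + x*(15 + x² + 8*x)) = 2*x - 2*x*(15 + x² + 8*x))
((-247 + 146*127) - 248001) + Z(703) = ((-247 + 146*127) - 248001) - 2*703*(14 + 703² + 8*703) = ((-247 + 18542) - 248001) - 2*703*(14 + 494209 + 5624) = (18295 - 248001) - 2*703*499847 = -229706 - 702784882 = -703014588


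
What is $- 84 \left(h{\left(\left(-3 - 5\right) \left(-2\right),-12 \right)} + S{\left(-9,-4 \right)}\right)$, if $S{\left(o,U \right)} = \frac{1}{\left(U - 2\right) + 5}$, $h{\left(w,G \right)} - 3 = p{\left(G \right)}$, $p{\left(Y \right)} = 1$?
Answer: $-252$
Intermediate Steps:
$h{\left(w,G \right)} = 4$ ($h{\left(w,G \right)} = 3 + 1 = 4$)
$S{\left(o,U \right)} = \frac{1}{3 + U}$ ($S{\left(o,U \right)} = \frac{1}{\left(U - 2\right) + 5} = \frac{1}{\left(-2 + U\right) + 5} = \frac{1}{3 + U}$)
$- 84 \left(h{\left(\left(-3 - 5\right) \left(-2\right),-12 \right)} + S{\left(-9,-4 \right)}\right) = - 84 \left(4 + \frac{1}{3 - 4}\right) = - 84 \left(4 + \frac{1}{-1}\right) = - 84 \left(4 - 1\right) = \left(-84\right) 3 = -252$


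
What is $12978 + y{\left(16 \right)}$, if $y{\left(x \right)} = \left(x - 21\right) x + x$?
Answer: $12914$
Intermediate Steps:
$y{\left(x \right)} = x + x \left(-21 + x\right)$ ($y{\left(x \right)} = \left(x - 21\right) x + x = \left(-21 + x\right) x + x = x \left(-21 + x\right) + x = x + x \left(-21 + x\right)$)
$12978 + y{\left(16 \right)} = 12978 + 16 \left(-20 + 16\right) = 12978 + 16 \left(-4\right) = 12978 - 64 = 12914$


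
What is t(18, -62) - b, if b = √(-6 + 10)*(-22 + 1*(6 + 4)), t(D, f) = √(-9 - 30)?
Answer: 24 + I*√39 ≈ 24.0 + 6.245*I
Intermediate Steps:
t(D, f) = I*√39 (t(D, f) = √(-39) = I*√39)
b = -24 (b = √4*(-22 + 1*10) = 2*(-22 + 10) = 2*(-12) = -24)
t(18, -62) - b = I*√39 - 1*(-24) = I*√39 + 24 = 24 + I*√39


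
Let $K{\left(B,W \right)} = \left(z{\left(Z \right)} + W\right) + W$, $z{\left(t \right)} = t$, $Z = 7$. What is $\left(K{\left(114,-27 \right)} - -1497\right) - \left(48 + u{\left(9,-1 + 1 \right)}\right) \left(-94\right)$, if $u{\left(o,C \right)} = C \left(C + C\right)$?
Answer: $5962$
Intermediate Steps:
$u{\left(o,C \right)} = 2 C^{2}$ ($u{\left(o,C \right)} = C 2 C = 2 C^{2}$)
$K{\left(B,W \right)} = 7 + 2 W$ ($K{\left(B,W \right)} = \left(7 + W\right) + W = 7 + 2 W$)
$\left(K{\left(114,-27 \right)} - -1497\right) - \left(48 + u{\left(9,-1 + 1 \right)}\right) \left(-94\right) = \left(\left(7 + 2 \left(-27\right)\right) - -1497\right) - \left(48 + 2 \left(-1 + 1\right)^{2}\right) \left(-94\right) = \left(\left(7 - 54\right) + 1497\right) - \left(48 + 2 \cdot 0^{2}\right) \left(-94\right) = \left(-47 + 1497\right) - \left(48 + 2 \cdot 0\right) \left(-94\right) = 1450 - \left(48 + 0\right) \left(-94\right) = 1450 - 48 \left(-94\right) = 1450 - -4512 = 1450 + 4512 = 5962$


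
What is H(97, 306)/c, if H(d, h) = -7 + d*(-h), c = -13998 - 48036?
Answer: 29689/62034 ≈ 0.47859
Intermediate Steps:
c = -62034
H(d, h) = -7 - d*h
H(97, 306)/c = (-7 - 1*97*306)/(-62034) = (-7 - 29682)*(-1/62034) = -29689*(-1/62034) = 29689/62034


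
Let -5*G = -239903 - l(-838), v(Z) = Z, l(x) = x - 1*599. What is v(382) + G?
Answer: 240376/5 ≈ 48075.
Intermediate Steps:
l(x) = -599 + x (l(x) = x - 599 = -599 + x)
G = 238466/5 (G = -(-239903 - (-599 - 838))/5 = -(-239903 - 1*(-1437))/5 = -(-239903 + 1437)/5 = -⅕*(-238466) = 238466/5 ≈ 47693.)
v(382) + G = 382 + 238466/5 = 240376/5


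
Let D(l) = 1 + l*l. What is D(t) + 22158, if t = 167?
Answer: 50048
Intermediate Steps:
D(l) = 1 + l²
D(t) + 22158 = (1 + 167²) + 22158 = (1 + 27889) + 22158 = 27890 + 22158 = 50048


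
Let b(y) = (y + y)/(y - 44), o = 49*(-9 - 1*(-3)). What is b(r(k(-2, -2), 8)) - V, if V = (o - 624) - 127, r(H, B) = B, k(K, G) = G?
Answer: 9401/9 ≈ 1044.6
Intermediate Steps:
o = -294 (o = 49*(-9 + 3) = 49*(-6) = -294)
b(y) = 2*y/(-44 + y) (b(y) = (2*y)/(-44 + y) = 2*y/(-44 + y))
V = -1045 (V = (-294 - 624) - 127 = -918 - 127 = -1045)
b(r(k(-2, -2), 8)) - V = 2*8/(-44 + 8) - 1*(-1045) = 2*8/(-36) + 1045 = 2*8*(-1/36) + 1045 = -4/9 + 1045 = 9401/9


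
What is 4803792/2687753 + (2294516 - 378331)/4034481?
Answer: 24531039534257/10843688411193 ≈ 2.2622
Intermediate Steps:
4803792/2687753 + (2294516 - 378331)/4034481 = 4803792*(1/2687753) + 1916185*(1/4034481) = 4803792/2687753 + 1916185/4034481 = 24531039534257/10843688411193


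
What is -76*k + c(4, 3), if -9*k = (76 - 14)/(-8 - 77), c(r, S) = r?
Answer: -1652/765 ≈ -2.1595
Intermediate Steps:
k = 62/765 (k = -(76 - 14)/(9*(-8 - 77)) = -62/(9*(-85)) = -62*(-1)/(9*85) = -⅑*(-62/85) = 62/765 ≈ 0.081046)
-76*k + c(4, 3) = -76*62/765 + 4 = -4712/765 + 4 = -1652/765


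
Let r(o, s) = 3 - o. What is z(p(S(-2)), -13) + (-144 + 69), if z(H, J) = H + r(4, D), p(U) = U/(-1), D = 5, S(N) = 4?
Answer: -80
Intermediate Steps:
p(U) = -U (p(U) = U*(-1) = -U)
z(H, J) = -1 + H (z(H, J) = H + (3 - 1*4) = H + (3 - 4) = H - 1 = -1 + H)
z(p(S(-2)), -13) + (-144 + 69) = (-1 - 1*4) + (-144 + 69) = (-1 - 4) - 75 = -5 - 75 = -80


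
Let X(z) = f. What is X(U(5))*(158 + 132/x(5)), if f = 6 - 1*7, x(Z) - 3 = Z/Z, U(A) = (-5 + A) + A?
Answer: -191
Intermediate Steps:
U(A) = -5 + 2*A
x(Z) = 4 (x(Z) = 3 + Z/Z = 3 + 1 = 4)
f = -1 (f = 6 - 7 = -1)
X(z) = -1
X(U(5))*(158 + 132/x(5)) = -(158 + 132/4) = -(158 + 132*(¼)) = -(158 + 33) = -1*191 = -191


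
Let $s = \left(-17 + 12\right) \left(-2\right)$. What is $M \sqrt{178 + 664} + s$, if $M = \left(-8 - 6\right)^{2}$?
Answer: $10 + 196 \sqrt{842} \approx 5697.4$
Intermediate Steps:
$M = 196$ ($M = \left(-14\right)^{2} = 196$)
$s = 10$ ($s = \left(-5\right) \left(-2\right) = 10$)
$M \sqrt{178 + 664} + s = 196 \sqrt{178 + 664} + 10 = 196 \sqrt{842} + 10 = 10 + 196 \sqrt{842}$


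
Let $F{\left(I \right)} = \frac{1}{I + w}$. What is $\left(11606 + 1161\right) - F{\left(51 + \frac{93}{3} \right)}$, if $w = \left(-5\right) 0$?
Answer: $\frac{1046893}{82} \approx 12767.0$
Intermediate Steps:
$w = 0$
$F{\left(I \right)} = \frac{1}{I}$ ($F{\left(I \right)} = \frac{1}{I + 0} = \frac{1}{I}$)
$\left(11606 + 1161\right) - F{\left(51 + \frac{93}{3} \right)} = \left(11606 + 1161\right) - \frac{1}{51 + \frac{93}{3}} = 12767 - \frac{1}{51 + 93 \cdot \frac{1}{3}} = 12767 - \frac{1}{51 + 31} = 12767 - \frac{1}{82} = \frac{1046893}{82}$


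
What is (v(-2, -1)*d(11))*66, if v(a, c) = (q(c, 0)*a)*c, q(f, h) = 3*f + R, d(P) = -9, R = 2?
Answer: 1188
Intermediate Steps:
q(f, h) = 2 + 3*f (q(f, h) = 3*f + 2 = 2 + 3*f)
v(a, c) = a*c*(2 + 3*c) (v(a, c) = ((2 + 3*c)*a)*c = (a*(2 + 3*c))*c = a*c*(2 + 3*c))
(v(-2, -1)*d(11))*66 = (-2*(-1)*(2 + 3*(-1))*(-9))*66 = (-2*(-1)*(2 - 3)*(-9))*66 = (-2*(-1)*(-1)*(-9))*66 = -2*(-9)*66 = 18*66 = 1188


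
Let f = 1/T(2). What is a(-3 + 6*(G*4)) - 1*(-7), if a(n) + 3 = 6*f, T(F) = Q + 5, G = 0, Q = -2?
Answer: 6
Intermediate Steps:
T(F) = 3 (T(F) = -2 + 5 = 3)
f = 1/3 ≈ 0.33333
a(n) = -1 (a(n) = -3 + 6*(1/3) = -3 + 2 = -1)
a(-3 + 6*(G*4)) - 1*(-7) = -1 - 1*(-7) = -1 + 7 = 6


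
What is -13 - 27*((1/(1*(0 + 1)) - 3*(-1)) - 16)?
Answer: 311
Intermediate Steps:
-13 - 27*((1/(1*(0 + 1)) - 3*(-1)) - 16) = -13 - 27*((1/(1*1) + 3) - 16) = -13 - 27*((1/1 + 3) - 16) = -13 - 27*((1 + 3) - 16) = -13 - 27*(4 - 16) = -13 - 27*(-12) = -13 + 324 = 311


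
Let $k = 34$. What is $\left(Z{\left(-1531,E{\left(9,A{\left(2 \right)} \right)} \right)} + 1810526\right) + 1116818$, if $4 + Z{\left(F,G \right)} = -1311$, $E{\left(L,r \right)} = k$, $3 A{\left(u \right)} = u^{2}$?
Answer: $2926029$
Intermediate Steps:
$A{\left(u \right)} = \frac{u^{2}}{3}$
$E{\left(L,r \right)} = 34$
$Z{\left(F,G \right)} = -1315$ ($Z{\left(F,G \right)} = -4 - 1311 = -1315$)
$\left(Z{\left(-1531,E{\left(9,A{\left(2 \right)} \right)} \right)} + 1810526\right) + 1116818 = \left(-1315 + 1810526\right) + 1116818 = 1809211 + 1116818 = 2926029$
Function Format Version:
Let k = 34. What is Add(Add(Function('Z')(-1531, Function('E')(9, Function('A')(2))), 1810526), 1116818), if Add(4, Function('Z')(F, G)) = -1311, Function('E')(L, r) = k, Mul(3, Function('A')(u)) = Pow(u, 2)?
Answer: 2926029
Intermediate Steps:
Function('A')(u) = Mul(Rational(1, 3), Pow(u, 2))
Function('E')(L, r) = 34
Function('Z')(F, G) = -1315 (Function('Z')(F, G) = Add(-4, -1311) = -1315)
Add(Add(Function('Z')(-1531, Function('E')(9, Function('A')(2))), 1810526), 1116818) = Add(Add(-1315, 1810526), 1116818) = Add(1809211, 1116818) = 2926029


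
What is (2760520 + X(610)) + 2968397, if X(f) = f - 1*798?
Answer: 5728729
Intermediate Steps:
X(f) = -798 + f (X(f) = f - 798 = -798 + f)
(2760520 + X(610)) + 2968397 = (2760520 + (-798 + 610)) + 2968397 = (2760520 - 188) + 2968397 = 2760332 + 2968397 = 5728729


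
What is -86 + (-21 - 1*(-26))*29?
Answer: 59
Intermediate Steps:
-86 + (-21 - 1*(-26))*29 = -86 + (-21 + 26)*29 = -86 + 5*29 = -86 + 145 = 59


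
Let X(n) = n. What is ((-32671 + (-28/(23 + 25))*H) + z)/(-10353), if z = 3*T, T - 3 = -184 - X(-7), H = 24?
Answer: 11069/3451 ≈ 3.2075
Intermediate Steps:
T = -174 (T = 3 + (-184 - 1*(-7)) = 3 + (-184 + 7) = 3 - 177 = -174)
z = -522 (z = 3*(-174) = -522)
((-32671 + (-28/(23 + 25))*H) + z)/(-10353) = ((-32671 + (-28/(23 + 25))*24) - 522)/(-10353) = ((-32671 + (-28/48)*24) - 522)*(-1/10353) = ((-32671 + ((1/48)*(-28))*24) - 522)*(-1/10353) = ((-32671 - 7/12*24) - 522)*(-1/10353) = ((-32671 - 14) - 522)*(-1/10353) = (-32685 - 522)*(-1/10353) = -33207*(-1/10353) = 11069/3451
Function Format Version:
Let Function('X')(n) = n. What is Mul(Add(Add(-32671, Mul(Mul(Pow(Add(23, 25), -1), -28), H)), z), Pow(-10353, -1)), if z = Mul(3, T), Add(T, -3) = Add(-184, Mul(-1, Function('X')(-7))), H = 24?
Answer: Rational(11069, 3451) ≈ 3.2075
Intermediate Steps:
T = -174 (T = Add(3, Add(-184, Mul(-1, -7))) = Add(3, Add(-184, 7)) = Add(3, -177) = -174)
z = -522 (z = Mul(3, -174) = -522)
Mul(Add(Add(-32671, Mul(Mul(Pow(Add(23, 25), -1), -28), H)), z), Pow(-10353, -1)) = Mul(Add(Add(-32671, Mul(Mul(Pow(Add(23, 25), -1), -28), 24)), -522), Pow(-10353, -1)) = Mul(Add(Add(-32671, Mul(Mul(Pow(48, -1), -28), 24)), -522), Rational(-1, 10353)) = Mul(Add(Add(-32671, Mul(Mul(Rational(1, 48), -28), 24)), -522), Rational(-1, 10353)) = Mul(Add(Add(-32671, Mul(Rational(-7, 12), 24)), -522), Rational(-1, 10353)) = Mul(Add(Add(-32671, -14), -522), Rational(-1, 10353)) = Mul(Add(-32685, -522), Rational(-1, 10353)) = Mul(-33207, Rational(-1, 10353)) = Rational(11069, 3451)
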